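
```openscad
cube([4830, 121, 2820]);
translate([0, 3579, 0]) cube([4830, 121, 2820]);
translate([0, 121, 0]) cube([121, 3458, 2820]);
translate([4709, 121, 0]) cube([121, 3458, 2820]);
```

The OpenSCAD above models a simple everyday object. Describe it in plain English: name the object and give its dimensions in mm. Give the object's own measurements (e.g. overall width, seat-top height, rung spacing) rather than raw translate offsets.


The wall frame of a small rectangular building: four walls, each 2820 mm tall and 121 mm thick, enclosing a footprint 4830 mm (x) by 3700 mm (y) outside-to-outside, with no floor or roof. The front and back walls (the −y and +y sides) span the full width; the two side walls fit between them.


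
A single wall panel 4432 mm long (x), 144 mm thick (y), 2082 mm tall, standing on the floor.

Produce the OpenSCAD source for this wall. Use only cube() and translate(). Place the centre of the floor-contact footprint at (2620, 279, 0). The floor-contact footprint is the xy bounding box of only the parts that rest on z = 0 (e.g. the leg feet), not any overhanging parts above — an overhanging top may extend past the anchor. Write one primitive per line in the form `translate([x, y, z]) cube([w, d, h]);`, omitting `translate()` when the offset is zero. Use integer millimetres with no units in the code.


translate([404, 207, 0]) cube([4432, 144, 2082]);


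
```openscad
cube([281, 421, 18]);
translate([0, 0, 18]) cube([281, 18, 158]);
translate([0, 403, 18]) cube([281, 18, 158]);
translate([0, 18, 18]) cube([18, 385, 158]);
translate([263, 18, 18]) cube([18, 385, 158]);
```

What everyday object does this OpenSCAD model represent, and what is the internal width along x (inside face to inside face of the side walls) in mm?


An open box. The internal width is 245 mm.

A 281×421 base slab with four walls standing on it — an open box. The base is 281 mm wide and the walls are 18 mm thick, so the internal width is 281 − 2 × 18 = 245 mm.


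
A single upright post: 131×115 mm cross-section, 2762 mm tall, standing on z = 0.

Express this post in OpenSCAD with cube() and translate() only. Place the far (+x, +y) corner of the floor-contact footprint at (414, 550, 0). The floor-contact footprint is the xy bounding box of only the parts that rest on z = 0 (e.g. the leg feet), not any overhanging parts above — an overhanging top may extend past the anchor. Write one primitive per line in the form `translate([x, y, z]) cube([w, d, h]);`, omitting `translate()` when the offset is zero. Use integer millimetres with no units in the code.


translate([283, 435, 0]) cube([131, 115, 2762]);


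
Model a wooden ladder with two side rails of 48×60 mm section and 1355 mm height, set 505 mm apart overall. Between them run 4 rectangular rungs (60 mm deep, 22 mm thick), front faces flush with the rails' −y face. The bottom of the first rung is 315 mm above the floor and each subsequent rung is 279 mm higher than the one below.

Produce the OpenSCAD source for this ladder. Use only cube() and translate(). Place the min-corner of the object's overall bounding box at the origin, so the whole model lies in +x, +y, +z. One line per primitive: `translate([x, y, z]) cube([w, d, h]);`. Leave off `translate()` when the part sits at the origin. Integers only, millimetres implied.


// rung span = 505 - 2*48 = 409
// rung[k] z = 315 + k*279
cube([48, 60, 1355]);
translate([457, 0, 0]) cube([48, 60, 1355]);
translate([48, 0, 315]) cube([409, 60, 22]);
translate([48, 0, 594]) cube([409, 60, 22]);
translate([48, 0, 873]) cube([409, 60, 22]);
translate([48, 0, 1152]) cube([409, 60, 22]);


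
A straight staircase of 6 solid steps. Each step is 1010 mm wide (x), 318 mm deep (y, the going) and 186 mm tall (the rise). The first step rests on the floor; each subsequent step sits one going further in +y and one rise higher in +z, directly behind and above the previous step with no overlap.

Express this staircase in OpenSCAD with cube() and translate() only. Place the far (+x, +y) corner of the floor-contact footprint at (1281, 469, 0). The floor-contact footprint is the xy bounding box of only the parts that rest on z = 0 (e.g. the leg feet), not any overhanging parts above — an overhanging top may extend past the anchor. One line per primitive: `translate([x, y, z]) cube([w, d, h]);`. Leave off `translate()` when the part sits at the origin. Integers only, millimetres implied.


translate([271, 151, 0]) cube([1010, 318, 186]);
translate([271, 469, 186]) cube([1010, 318, 186]);
translate([271, 787, 372]) cube([1010, 318, 186]);
translate([271, 1105, 558]) cube([1010, 318, 186]);
translate([271, 1423, 744]) cube([1010, 318, 186]);
translate([271, 1741, 930]) cube([1010, 318, 186]);


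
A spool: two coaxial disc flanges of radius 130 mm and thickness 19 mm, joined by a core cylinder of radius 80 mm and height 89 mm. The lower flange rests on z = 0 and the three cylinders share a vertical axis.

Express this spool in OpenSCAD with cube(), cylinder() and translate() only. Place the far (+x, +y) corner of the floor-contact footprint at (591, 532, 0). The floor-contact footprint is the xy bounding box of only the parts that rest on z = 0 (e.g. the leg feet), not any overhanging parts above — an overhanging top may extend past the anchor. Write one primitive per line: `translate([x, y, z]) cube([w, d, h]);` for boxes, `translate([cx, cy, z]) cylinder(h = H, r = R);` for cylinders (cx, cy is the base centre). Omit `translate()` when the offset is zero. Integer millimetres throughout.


translate([461, 402, 0]) cylinder(h = 19, r = 130);
translate([461, 402, 19]) cylinder(h = 89, r = 80);
translate([461, 402, 108]) cylinder(h = 19, r = 130);


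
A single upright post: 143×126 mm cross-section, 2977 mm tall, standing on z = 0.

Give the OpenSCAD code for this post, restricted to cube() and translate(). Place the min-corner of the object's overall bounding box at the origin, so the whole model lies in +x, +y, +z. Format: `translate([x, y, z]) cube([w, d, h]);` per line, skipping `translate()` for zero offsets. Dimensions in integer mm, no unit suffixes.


cube([143, 126, 2977]);


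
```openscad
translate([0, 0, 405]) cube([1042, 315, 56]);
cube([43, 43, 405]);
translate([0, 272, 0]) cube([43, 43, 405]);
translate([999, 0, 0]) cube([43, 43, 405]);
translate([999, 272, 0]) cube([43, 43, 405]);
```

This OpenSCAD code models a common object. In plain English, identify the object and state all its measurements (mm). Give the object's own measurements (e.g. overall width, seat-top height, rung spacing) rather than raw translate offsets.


A long wooden bench with a 1042 mm (x) × 315 mm (y) seat, 56 mm thick, its top surface 461 mm above the floor. Four 43 mm square legs at the seat corners, flush with the edges, run from z = 0 to the seat underside.


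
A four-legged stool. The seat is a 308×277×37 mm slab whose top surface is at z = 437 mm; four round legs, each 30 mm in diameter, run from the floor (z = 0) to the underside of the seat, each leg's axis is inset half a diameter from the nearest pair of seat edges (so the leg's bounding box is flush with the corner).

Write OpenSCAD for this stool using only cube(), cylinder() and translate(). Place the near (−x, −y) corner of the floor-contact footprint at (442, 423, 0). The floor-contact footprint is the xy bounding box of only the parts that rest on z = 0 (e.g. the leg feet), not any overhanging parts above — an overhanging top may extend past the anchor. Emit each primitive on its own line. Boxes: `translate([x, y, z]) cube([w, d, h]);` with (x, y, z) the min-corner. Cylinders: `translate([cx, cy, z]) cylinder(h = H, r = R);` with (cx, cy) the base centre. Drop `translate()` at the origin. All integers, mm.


translate([442, 423, 400]) cube([308, 277, 37]);
translate([457, 438, 0]) cylinder(h = 400, r = 15);
translate([735, 438, 0]) cylinder(h = 400, r = 15);
translate([457, 685, 0]) cylinder(h = 400, r = 15);
translate([735, 685, 0]) cylinder(h = 400, r = 15);


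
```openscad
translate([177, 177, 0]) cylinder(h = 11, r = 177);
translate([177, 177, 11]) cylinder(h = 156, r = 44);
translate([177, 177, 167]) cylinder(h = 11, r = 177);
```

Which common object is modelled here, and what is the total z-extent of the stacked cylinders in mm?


A spool. The overall height is 178 mm.

Three coaxial cylinders, large–small–large — a spool. Two 11 mm flanges and a 156 mm core give 11 + 156 + 11 = 178 mm.


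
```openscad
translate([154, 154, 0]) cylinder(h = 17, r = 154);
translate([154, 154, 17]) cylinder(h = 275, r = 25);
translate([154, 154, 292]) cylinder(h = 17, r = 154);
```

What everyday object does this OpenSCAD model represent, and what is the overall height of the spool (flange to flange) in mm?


A spool. The overall height is 309 mm.

Three coaxial cylinders, large–small–large — a spool. Two 17 mm flanges and a 275 mm core give 17 + 275 + 17 = 309 mm.


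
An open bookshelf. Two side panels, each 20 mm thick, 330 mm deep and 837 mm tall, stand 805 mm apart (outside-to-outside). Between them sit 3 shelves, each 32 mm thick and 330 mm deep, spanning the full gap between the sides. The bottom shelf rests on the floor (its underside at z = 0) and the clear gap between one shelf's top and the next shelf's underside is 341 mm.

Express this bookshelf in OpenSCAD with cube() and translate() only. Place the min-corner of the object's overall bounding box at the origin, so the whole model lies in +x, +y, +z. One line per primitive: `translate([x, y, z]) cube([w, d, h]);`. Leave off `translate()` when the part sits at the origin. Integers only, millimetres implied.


cube([20, 330, 837]);
translate([785, 0, 0]) cube([20, 330, 837]);
translate([20, 0, 0]) cube([765, 330, 32]);
translate([20, 0, 373]) cube([765, 330, 32]);
translate([20, 0, 746]) cube([765, 330, 32]);


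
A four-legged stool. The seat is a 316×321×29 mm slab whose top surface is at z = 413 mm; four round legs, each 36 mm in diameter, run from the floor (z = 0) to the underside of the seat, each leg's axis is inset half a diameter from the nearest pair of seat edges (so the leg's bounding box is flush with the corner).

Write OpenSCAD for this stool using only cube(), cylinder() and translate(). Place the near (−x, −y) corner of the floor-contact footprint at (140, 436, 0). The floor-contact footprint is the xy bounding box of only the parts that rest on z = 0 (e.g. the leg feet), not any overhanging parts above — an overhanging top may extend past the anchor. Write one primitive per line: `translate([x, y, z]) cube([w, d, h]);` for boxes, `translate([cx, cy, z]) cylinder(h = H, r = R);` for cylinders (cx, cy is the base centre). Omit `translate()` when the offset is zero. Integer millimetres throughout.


translate([140, 436, 384]) cube([316, 321, 29]);
translate([158, 454, 0]) cylinder(h = 384, r = 18);
translate([438, 454, 0]) cylinder(h = 384, r = 18);
translate([158, 739, 0]) cylinder(h = 384, r = 18);
translate([438, 739, 0]) cylinder(h = 384, r = 18);


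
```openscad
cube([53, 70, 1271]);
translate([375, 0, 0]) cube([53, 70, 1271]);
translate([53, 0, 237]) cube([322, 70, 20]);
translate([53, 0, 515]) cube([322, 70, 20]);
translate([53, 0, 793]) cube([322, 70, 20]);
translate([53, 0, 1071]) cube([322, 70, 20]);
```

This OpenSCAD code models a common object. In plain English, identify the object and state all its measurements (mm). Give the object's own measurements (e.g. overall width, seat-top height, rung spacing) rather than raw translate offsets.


A straight ladder. Two 53×70 mm vertical rails, 1271 mm tall, stand 428 mm apart (outside-to-outside) with their front faces coplanar on the −y side. 4 rungs, each 70 mm deep and 20 mm tall, span between the inner faces of the rails, front faces flush with the rails. The lowest rung's underside is at z = 237 mm and rungs are spaced 278 mm apart (underside to underside).


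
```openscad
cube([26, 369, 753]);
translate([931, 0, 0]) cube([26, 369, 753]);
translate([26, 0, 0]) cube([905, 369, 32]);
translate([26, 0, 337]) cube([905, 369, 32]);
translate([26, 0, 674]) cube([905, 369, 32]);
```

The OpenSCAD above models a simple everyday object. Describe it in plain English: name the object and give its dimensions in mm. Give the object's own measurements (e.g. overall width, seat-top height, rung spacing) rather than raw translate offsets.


An open bookshelf. Two side panels, each 26 mm thick, 369 mm deep and 753 mm tall, stand 957 mm apart (outside-to-outside). Between them sit 3 shelves, each 32 mm thick and 369 mm deep, spanning the full gap between the sides. The bottom shelf rests on the floor (its underside at z = 0) and the clear gap between one shelf's top and the next shelf's underside is 305 mm.


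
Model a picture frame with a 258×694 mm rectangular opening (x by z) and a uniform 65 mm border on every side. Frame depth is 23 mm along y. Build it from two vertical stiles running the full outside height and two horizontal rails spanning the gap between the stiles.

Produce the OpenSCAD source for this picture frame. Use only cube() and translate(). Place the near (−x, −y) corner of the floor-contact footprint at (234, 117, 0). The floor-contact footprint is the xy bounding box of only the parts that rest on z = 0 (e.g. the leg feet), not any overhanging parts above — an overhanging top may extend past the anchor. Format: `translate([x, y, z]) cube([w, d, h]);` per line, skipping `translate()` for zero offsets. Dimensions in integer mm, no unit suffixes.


translate([234, 117, 0]) cube([65, 23, 824]);
translate([557, 117, 0]) cube([65, 23, 824]);
translate([299, 117, 0]) cube([258, 23, 65]);
translate([299, 117, 759]) cube([258, 23, 65]);


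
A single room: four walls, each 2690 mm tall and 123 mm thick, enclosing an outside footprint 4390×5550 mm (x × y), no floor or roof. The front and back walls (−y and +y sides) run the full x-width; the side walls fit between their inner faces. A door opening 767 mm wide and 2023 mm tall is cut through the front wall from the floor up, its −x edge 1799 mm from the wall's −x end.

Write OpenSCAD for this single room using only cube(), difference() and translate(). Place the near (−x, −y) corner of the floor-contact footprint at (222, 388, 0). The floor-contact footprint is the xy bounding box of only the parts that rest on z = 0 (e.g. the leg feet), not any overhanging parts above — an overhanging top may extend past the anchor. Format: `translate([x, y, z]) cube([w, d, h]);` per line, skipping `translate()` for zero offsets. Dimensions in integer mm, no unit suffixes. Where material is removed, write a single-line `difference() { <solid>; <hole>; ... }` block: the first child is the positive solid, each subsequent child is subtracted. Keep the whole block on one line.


difference() { translate([222, 388, 0]) cube([4390, 123, 2690]); translate([2021, 388, 0]) cube([767, 123, 2023]); }
translate([222, 5815, 0]) cube([4390, 123, 2690]);
translate([222, 511, 0]) cube([123, 5304, 2690]);
translate([4489, 511, 0]) cube([123, 5304, 2690]);


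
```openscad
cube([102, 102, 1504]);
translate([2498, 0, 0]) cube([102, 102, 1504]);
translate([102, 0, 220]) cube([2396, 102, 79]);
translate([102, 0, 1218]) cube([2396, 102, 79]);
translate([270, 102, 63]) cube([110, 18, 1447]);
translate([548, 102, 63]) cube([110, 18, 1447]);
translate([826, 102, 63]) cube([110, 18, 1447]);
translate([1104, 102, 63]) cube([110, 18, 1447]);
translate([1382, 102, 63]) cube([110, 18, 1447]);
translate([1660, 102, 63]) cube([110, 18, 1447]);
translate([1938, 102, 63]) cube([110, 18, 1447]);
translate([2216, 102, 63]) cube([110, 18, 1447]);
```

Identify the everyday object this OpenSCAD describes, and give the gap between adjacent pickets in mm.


A fence section. The picket gap is 168 mm.

Two posts, two rails, 8 pickets — a fence section. Span 2396 mm holds 8 pickets of 110 mm with 9 equal gaps: ⌊(2396 − 8·110) / 9⌋ = 168 mm.


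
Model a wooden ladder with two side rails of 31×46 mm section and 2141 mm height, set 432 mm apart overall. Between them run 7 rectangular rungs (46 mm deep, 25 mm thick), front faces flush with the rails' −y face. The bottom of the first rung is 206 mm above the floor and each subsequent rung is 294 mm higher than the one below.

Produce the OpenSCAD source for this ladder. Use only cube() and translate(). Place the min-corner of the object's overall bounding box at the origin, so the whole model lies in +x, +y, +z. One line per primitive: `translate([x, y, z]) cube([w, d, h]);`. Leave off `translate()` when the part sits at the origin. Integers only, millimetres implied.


cube([31, 46, 2141]);
translate([401, 0, 0]) cube([31, 46, 2141]);
translate([31, 0, 206]) cube([370, 46, 25]);
translate([31, 0, 500]) cube([370, 46, 25]);
translate([31, 0, 794]) cube([370, 46, 25]);
translate([31, 0, 1088]) cube([370, 46, 25]);
translate([31, 0, 1382]) cube([370, 46, 25]);
translate([31, 0, 1676]) cube([370, 46, 25]);
translate([31, 0, 1970]) cube([370, 46, 25]);


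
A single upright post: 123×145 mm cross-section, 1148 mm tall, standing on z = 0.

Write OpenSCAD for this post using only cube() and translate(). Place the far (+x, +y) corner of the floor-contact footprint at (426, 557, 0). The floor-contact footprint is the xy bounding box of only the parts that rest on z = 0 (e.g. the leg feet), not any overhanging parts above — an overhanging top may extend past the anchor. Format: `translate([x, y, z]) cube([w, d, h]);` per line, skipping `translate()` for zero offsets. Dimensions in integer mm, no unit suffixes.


translate([303, 412, 0]) cube([123, 145, 1148]);


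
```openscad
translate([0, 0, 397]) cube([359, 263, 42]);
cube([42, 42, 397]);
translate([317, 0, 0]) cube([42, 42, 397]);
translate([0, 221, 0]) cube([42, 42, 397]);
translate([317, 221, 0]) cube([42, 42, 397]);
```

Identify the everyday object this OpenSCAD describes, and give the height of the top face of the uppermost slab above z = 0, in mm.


A stool. The seat height is 439 mm.

A 359×263×42 slab at z = 397 on four corner posts — a stool. The seat top is 397 + 42 = 439 mm.


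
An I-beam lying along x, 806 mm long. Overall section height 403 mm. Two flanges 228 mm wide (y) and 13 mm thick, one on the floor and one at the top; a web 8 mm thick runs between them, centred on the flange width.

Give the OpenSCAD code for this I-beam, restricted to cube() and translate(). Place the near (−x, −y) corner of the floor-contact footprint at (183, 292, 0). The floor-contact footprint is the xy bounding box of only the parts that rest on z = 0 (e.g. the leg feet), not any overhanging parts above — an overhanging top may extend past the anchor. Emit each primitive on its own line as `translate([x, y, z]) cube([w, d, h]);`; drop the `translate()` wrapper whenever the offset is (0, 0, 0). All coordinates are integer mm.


translate([183, 292, 0]) cube([806, 228, 13]);
translate([183, 402, 13]) cube([806, 8, 377]);
translate([183, 292, 390]) cube([806, 228, 13]);


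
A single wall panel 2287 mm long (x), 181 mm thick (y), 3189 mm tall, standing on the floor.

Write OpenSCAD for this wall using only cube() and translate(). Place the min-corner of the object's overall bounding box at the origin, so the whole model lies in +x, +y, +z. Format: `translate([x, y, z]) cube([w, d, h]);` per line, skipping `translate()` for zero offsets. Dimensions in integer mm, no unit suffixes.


cube([2287, 181, 3189]);


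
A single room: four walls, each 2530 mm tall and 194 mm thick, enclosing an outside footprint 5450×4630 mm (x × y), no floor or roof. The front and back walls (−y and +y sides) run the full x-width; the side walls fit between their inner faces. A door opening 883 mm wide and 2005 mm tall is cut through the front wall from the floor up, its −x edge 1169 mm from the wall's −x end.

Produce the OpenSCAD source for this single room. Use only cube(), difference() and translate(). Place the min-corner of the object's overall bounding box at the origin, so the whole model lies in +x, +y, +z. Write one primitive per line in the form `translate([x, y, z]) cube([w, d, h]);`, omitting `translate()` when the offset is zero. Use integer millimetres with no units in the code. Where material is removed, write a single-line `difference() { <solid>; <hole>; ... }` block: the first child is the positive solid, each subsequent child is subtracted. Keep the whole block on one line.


difference() { cube([5450, 194, 2530]); translate([1169, 0, 0]) cube([883, 194, 2005]); }
translate([0, 4436, 0]) cube([5450, 194, 2530]);
translate([0, 194, 0]) cube([194, 4242, 2530]);
translate([5256, 194, 0]) cube([194, 4242, 2530]);


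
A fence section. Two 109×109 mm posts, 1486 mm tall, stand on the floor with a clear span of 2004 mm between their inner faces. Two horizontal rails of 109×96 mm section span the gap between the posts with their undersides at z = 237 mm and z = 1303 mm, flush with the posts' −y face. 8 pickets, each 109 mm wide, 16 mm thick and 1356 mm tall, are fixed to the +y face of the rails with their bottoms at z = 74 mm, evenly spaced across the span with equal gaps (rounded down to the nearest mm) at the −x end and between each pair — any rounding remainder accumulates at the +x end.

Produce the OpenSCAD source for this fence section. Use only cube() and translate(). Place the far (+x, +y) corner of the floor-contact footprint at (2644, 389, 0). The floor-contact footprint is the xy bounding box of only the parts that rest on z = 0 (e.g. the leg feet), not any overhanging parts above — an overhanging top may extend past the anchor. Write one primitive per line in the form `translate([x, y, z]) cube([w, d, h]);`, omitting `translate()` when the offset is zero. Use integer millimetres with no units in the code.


translate([422, 280, 0]) cube([109, 109, 1486]);
translate([2535, 280, 0]) cube([109, 109, 1486]);
translate([531, 280, 237]) cube([2004, 109, 96]);
translate([531, 280, 1303]) cube([2004, 109, 96]);
translate([656, 389, 74]) cube([109, 16, 1356]);
translate([890, 389, 74]) cube([109, 16, 1356]);
translate([1124, 389, 74]) cube([109, 16, 1356]);
translate([1358, 389, 74]) cube([109, 16, 1356]);
translate([1592, 389, 74]) cube([109, 16, 1356]);
translate([1826, 389, 74]) cube([109, 16, 1356]);
translate([2060, 389, 74]) cube([109, 16, 1356]);
translate([2294, 389, 74]) cube([109, 16, 1356]);


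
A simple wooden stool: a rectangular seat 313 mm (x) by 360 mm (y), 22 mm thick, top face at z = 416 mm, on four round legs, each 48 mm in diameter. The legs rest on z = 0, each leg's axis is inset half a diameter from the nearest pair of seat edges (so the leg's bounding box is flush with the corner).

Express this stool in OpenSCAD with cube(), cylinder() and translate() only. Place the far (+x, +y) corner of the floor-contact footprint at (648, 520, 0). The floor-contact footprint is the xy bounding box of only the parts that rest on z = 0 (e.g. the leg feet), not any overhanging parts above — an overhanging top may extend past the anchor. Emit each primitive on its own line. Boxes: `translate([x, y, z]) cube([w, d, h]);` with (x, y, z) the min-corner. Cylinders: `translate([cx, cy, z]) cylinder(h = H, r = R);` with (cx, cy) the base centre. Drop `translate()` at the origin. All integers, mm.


translate([335, 160, 394]) cube([313, 360, 22]);
translate([359, 184, 0]) cylinder(h = 394, r = 24);
translate([624, 184, 0]) cylinder(h = 394, r = 24);
translate([359, 496, 0]) cylinder(h = 394, r = 24);
translate([624, 496, 0]) cylinder(h = 394, r = 24);


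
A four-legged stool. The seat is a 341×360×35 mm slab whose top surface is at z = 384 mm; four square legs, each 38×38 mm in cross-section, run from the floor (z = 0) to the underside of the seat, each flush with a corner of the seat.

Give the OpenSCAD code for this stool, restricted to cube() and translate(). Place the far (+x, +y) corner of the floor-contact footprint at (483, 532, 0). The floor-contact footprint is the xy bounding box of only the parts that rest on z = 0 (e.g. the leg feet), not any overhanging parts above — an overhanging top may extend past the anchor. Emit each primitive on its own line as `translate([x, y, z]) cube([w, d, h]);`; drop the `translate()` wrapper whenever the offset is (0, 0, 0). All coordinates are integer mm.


translate([142, 172, 349]) cube([341, 360, 35]);
translate([142, 172, 0]) cube([38, 38, 349]);
translate([445, 172, 0]) cube([38, 38, 349]);
translate([142, 494, 0]) cube([38, 38, 349]);
translate([445, 494, 0]) cube([38, 38, 349]);


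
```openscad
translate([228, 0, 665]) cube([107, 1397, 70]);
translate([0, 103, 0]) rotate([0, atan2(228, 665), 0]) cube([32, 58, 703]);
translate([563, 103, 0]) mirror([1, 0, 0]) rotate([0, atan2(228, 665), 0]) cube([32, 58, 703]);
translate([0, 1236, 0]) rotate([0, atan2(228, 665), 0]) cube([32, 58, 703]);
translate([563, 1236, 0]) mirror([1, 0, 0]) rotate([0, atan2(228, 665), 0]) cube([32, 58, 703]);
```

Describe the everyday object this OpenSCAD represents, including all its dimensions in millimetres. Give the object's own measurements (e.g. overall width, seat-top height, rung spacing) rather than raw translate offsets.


A sawhorse. A 107×1397×70 mm beam (x, y, z) sits on two A-frame leg pairs. Each pair is two raked legs of 32×58 mm section (58 mm along y) splaying symmetrically in x. Each leg rises 665 mm vertically over 228 mm of horizontal reach and is 703 mm long along its own axis. Every leg's outer bottom edge rests on the floor and its outer top edge meets a bottom edge of the beam — the left legs (tilting toward +x) meet the beam's −x bottom edge, the right legs (their mirror images, tilting toward −x) meet its +x bottom edge — so the leg tops tuck under the beam, the beam's underside is 665 mm above the floor, and the feet are 563 mm apart outside-to-outside with the beam centred between them. The two leg pairs are set in 103 mm from either end of the beam.


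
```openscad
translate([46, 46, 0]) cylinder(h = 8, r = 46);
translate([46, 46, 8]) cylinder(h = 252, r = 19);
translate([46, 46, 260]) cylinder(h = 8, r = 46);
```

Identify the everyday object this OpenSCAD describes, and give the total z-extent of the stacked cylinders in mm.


A spool. The overall height is 268 mm.

Three coaxial cylinders, large–small–large — a spool. Two 8 mm flanges and a 252 mm core give 8 + 252 + 8 = 268 mm.


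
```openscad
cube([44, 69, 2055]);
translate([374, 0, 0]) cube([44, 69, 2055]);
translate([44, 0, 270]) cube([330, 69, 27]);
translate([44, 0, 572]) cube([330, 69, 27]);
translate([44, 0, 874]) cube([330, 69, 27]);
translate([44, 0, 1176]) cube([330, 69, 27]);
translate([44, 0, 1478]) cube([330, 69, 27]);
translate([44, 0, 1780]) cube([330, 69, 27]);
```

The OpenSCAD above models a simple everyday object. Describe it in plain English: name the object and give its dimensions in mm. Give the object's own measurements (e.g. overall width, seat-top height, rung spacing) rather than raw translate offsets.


A straight ladder. Two 44×69 mm vertical rails, 2055 mm tall, stand 418 mm apart (outside-to-outside) with their front faces coplanar on the −y side. 6 rungs, each 69 mm deep and 27 mm tall, span between the inner faces of the rails, front faces flush with the rails. The lowest rung's underside is at z = 270 mm and rungs are spaced 302 mm apart (underside to underside).


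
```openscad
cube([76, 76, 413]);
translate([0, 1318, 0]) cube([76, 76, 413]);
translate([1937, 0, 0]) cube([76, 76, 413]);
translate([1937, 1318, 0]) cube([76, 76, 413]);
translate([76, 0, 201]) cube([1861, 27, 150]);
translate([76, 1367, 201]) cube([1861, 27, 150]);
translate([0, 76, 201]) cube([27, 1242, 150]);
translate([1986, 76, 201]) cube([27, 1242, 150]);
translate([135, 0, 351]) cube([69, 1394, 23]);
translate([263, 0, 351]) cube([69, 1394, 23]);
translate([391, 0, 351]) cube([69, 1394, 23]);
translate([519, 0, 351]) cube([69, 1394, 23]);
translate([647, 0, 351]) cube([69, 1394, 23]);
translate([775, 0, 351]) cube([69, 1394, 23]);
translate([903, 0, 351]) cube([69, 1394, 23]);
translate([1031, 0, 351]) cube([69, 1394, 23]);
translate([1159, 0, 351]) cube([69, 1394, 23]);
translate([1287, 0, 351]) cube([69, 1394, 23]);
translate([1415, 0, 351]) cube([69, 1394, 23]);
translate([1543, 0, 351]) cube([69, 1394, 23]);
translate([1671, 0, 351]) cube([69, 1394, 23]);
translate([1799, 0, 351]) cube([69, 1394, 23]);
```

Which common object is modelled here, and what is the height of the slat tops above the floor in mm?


A bed frame. The slat-top height is 374 mm.

Four posts, four rails, and a row of slats — a bed frame. Slats sit on the rails at z = 201 + 150 = 351; with slat thickness 23, the top is 374 mm.


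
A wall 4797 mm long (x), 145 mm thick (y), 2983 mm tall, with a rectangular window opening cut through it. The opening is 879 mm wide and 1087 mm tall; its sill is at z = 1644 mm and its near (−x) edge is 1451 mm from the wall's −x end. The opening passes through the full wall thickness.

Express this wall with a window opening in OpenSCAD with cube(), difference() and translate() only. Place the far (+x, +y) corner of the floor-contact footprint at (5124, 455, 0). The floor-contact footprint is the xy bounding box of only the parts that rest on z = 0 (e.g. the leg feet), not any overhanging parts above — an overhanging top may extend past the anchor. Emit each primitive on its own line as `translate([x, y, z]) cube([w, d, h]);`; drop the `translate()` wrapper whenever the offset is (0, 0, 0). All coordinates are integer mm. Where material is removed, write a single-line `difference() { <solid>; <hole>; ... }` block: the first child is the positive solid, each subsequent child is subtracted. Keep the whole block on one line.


difference() { translate([327, 310, 0]) cube([4797, 145, 2983]); translate([1778, 310, 1644]) cube([879, 145, 1087]); }


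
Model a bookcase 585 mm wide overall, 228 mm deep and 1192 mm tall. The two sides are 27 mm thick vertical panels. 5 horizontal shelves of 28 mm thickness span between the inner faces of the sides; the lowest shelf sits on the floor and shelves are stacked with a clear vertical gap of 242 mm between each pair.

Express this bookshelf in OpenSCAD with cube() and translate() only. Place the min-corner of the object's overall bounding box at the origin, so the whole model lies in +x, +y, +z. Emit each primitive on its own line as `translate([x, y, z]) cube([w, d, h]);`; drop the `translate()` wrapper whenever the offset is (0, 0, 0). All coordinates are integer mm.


cube([27, 228, 1192]);
translate([558, 0, 0]) cube([27, 228, 1192]);
translate([27, 0, 0]) cube([531, 228, 28]);
translate([27, 0, 270]) cube([531, 228, 28]);
translate([27, 0, 540]) cube([531, 228, 28]);
translate([27, 0, 810]) cube([531, 228, 28]);
translate([27, 0, 1080]) cube([531, 228, 28]);


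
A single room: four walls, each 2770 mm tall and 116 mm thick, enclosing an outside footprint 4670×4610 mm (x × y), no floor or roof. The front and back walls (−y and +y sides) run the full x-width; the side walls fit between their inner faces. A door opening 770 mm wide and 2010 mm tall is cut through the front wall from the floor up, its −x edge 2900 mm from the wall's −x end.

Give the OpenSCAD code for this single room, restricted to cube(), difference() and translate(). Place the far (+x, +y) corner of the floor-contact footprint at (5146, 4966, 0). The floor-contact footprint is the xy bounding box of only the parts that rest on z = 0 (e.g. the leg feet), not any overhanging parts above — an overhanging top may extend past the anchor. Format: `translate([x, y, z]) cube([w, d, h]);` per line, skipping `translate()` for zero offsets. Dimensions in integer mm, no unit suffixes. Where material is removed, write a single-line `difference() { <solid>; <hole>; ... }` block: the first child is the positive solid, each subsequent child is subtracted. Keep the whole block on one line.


difference() { translate([476, 356, 0]) cube([4670, 116, 2770]); translate([3376, 356, 0]) cube([770, 116, 2010]); }
translate([476, 4850, 0]) cube([4670, 116, 2770]);
translate([476, 472, 0]) cube([116, 4378, 2770]);
translate([5030, 472, 0]) cube([116, 4378, 2770]);


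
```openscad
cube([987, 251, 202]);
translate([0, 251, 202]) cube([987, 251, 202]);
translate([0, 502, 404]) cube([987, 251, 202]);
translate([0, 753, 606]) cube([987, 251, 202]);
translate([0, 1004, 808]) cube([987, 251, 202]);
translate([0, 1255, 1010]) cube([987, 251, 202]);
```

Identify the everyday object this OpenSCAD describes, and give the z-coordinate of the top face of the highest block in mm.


A staircase. The total rise is 1212 mm.

6 identical blocks, each offset up and back from the previous — a staircase. Each step is 202 mm tall and there are 6 of them, so the total rise is 6 × 202 = 1212 mm.


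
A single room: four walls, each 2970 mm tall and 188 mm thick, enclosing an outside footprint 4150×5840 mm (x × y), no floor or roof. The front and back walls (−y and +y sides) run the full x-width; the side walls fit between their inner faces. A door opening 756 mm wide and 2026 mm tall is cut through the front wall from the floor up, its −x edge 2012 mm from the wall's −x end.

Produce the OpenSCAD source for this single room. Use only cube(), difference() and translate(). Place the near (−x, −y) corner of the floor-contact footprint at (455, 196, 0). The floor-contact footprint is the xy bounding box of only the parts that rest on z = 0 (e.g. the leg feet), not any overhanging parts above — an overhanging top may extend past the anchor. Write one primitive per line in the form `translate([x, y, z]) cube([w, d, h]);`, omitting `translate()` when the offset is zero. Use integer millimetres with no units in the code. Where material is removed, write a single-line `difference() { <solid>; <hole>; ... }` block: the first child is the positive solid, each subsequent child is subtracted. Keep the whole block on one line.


difference() { translate([455, 196, 0]) cube([4150, 188, 2970]); translate([2467, 196, 0]) cube([756, 188, 2026]); }
translate([455, 5848, 0]) cube([4150, 188, 2970]);
translate([455, 384, 0]) cube([188, 5464, 2970]);
translate([4417, 384, 0]) cube([188, 5464, 2970]);


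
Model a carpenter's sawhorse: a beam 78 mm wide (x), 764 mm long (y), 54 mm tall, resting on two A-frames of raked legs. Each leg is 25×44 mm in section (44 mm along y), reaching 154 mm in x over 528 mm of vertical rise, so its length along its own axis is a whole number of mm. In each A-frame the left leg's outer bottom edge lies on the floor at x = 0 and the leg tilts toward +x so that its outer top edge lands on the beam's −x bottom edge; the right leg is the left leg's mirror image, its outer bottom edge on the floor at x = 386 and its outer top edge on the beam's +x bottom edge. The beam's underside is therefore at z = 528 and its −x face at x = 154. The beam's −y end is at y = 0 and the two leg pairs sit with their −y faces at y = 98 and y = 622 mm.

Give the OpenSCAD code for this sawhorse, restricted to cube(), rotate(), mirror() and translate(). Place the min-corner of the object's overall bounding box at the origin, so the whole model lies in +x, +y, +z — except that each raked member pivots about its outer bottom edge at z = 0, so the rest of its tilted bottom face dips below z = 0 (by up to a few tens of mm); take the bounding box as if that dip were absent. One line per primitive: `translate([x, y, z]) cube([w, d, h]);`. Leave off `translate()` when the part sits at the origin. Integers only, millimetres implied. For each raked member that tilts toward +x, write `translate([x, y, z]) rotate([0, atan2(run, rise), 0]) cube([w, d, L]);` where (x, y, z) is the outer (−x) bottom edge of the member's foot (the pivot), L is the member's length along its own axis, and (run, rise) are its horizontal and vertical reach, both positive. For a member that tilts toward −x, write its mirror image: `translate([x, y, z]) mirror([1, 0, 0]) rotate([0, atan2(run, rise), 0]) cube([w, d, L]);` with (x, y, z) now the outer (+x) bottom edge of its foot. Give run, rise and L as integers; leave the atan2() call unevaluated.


translate([154, 0, 528]) cube([78, 764, 54]);
translate([0, 98, 0]) rotate([0, atan2(154, 528), 0]) cube([25, 44, 550]);
translate([386, 98, 0]) mirror([1, 0, 0]) rotate([0, atan2(154, 528), 0]) cube([25, 44, 550]);
translate([0, 622, 0]) rotate([0, atan2(154, 528), 0]) cube([25, 44, 550]);
translate([386, 622, 0]) mirror([1, 0, 0]) rotate([0, atan2(154, 528), 0]) cube([25, 44, 550]);


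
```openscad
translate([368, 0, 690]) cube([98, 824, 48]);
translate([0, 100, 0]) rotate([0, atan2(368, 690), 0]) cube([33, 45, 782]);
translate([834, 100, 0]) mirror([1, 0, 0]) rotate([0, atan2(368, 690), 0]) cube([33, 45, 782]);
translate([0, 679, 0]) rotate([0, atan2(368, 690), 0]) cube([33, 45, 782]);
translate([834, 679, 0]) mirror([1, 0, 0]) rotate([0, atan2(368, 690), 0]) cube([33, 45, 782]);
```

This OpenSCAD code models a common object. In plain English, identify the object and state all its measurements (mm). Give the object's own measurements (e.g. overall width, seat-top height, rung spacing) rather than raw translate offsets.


A sawhorse. A 98×824×48 mm beam (x, y, z) sits on two A-frame leg pairs. Each pair is two raked legs of 33×45 mm section (45 mm along y) splaying symmetrically in x. Each leg rises 690 mm vertically over 368 mm of horizontal reach and is 782 mm long along its own axis. Every leg's outer bottom edge rests on the floor and its outer top edge meets a bottom edge of the beam — the left legs (tilting toward +x) meet the beam's −x bottom edge, the right legs (their mirror images, tilting toward −x) meet its +x bottom edge — so the leg tops tuck under the beam, the beam's underside is 690 mm above the floor, and the feet are 834 mm apart outside-to-outside with the beam centred between them. The two leg pairs are set in 100 mm from either end of the beam.


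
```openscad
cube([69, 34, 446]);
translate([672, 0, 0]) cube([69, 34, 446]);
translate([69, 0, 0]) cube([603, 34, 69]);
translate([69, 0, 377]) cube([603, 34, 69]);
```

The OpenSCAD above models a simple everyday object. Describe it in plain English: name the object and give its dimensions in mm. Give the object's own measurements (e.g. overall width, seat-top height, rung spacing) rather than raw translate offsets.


A rectangular picture frame lying in the x–z plane (depth along y). The opening is 603 mm wide (x) by 308 mm tall (z), surrounded by a border 69 mm wide on all four sides. The frame is 34 mm deep and is made of two full-height vertical stiles with two horizontal rails fitted between them.


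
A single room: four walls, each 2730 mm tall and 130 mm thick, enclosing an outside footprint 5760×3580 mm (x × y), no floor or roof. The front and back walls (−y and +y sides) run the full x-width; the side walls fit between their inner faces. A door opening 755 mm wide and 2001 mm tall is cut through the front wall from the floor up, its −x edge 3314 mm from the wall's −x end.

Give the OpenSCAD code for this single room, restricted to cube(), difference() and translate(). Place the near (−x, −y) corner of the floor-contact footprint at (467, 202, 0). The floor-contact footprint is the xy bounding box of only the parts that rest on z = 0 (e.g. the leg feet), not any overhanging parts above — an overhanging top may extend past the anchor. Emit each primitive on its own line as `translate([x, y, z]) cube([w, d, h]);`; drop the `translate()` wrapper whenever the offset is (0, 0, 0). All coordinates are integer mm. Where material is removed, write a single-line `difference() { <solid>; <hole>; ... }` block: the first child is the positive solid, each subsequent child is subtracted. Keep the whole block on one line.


difference() { translate([467, 202, 0]) cube([5760, 130, 2730]); translate([3781, 202, 0]) cube([755, 130, 2001]); }
translate([467, 3652, 0]) cube([5760, 130, 2730]);
translate([467, 332, 0]) cube([130, 3320, 2730]);
translate([6097, 332, 0]) cube([130, 3320, 2730]);
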